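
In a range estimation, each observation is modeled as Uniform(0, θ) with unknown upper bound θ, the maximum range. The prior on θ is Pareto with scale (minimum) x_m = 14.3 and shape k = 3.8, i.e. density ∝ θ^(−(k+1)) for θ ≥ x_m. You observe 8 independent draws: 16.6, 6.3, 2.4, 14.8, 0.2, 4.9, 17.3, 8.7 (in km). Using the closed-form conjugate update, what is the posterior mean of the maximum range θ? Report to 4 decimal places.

A Pareto(scale x_m, shape k) prior on the upper bound θ of Uniform(0, θ) is conjugate: posterior is Pareto(max(x_m, max xᵢ), k + n).
Sample maximum = 17.3; prior scale x_m = 14.3 → posterior scale = max = 17.3.
Posterior shape = 3.8 + 8 = 11.8.
E[θ|data] = k·x_m/(k−1) = 11.8·17.3/10.8 = 18.9019.

18.9019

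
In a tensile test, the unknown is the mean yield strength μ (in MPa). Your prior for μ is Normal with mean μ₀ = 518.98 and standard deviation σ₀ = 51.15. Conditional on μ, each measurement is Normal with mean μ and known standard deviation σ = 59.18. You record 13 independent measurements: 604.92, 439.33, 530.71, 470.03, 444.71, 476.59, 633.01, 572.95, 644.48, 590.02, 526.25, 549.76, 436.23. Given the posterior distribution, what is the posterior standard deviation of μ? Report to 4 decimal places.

15.6286

For Normal data with known variance σ², a Normal(μ₀, σ₀²) prior on μ is conjugate. Posterior precision = 1/σ₀² + n/σ²; posterior mean is the precision-weighted average of μ₀ and x̄.
σ₀² = 51.15² = 2616.3225, σ² = 59.18² = 3502.2724; σ² + n·σ₀² = 3502.2724 + 13·2616.3225 = 37514.4649.
Posterior precision = 1/σ₀² + n/σ² = 1/2616.3225 + 13/3502.2724 = (σ² + n·σ₀²)/(σ₀²σ²) = 37514.4649/(2616.3225·3502.2724); posterior variance σₙ² = σ₀²σ²/(σ² + n·σ₀²) = 2616.3225·3502.2724/37514.4649 = 244.254426.
Posterior SD = √σₙ² = √(2616.3225·3502.2724/37514.4649) = 15.6286.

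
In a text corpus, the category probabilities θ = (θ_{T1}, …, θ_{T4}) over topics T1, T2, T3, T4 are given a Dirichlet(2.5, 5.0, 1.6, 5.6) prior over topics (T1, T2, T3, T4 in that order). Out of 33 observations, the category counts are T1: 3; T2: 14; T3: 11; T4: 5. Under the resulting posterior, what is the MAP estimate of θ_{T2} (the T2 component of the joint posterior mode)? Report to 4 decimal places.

0.4119

The Dirichlet prior is conjugate to the Multinomial likelihood: each posterior αⱼ = prior αⱼ + observed count nⱼ.
Posterior concentration: (5.5, 19.0, 12.6, 10.6), total = 47.7.
Joint mode component: (α_{T2}−1)/(Σα−K) = 18.0/43.7 = 0.4119.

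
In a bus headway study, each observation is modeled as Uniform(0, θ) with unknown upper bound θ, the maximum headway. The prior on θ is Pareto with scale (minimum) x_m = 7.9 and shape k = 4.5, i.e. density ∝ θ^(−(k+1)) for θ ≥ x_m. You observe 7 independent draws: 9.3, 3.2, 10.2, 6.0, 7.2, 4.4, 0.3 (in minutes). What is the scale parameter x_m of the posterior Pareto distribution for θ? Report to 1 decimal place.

10.2

A Pareto(scale x_m, shape k) prior on the upper bound θ of Uniform(0, θ) is conjugate: posterior is Pareto(max(x_m, max xᵢ), k + n).
Sample maximum = 10.2; prior scale x_m = 7.9 → posterior scale = max = 10.2.
Posterior shape = 4.5 + 7 = 11.5.
Posterior scale x_m = 10.2.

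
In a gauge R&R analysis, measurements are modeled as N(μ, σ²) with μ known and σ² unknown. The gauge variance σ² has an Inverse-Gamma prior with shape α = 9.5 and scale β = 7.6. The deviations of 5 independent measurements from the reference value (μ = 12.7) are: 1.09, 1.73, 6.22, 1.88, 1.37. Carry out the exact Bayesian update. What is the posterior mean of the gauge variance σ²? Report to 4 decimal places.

2.8855

With known mean μ and an Inverse-Gamma(α, β) prior on σ², the Normal likelihood is conjugate: posterior is Inv-Gamma(α + n/2, β + Σ(xᵢ−μ)²/2).
Σ(xᵢ−μ)² = (1.09)² + (1.73)² + (6.22)² + (1.88)² + (1.37)² = 48.2807.
Posterior: Inv-Gamma(9.5 + 5/2, 7.6 + 48.2807/2) = Inv-Gamma(12.00, 31.74035).
E[σ²|data] = β/(α−1) = 31.74035/11.00 = 2.8855.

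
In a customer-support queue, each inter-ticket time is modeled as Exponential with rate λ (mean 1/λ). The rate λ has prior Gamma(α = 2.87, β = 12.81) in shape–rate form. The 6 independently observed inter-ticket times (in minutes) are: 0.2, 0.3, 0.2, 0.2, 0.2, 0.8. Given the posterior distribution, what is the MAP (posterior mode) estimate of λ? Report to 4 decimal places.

0.5350

With a Gamma(shape α, rate β) prior on the exponential rate λ, the posterior after n observations with total T = Σxᵢ is Gamma(α+n, β+T).
Sum of observations T = 1.9 minutes; n = 6.
Posterior: Gamma(2.87+6, 12.81+1.9) = Gamma(8.87, 14.71).
Mode = (α−1)/β = 0.5350.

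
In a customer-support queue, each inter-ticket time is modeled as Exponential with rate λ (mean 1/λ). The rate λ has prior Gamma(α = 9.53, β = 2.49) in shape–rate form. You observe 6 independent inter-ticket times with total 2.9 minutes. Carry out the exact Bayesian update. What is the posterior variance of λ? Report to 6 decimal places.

With a Gamma(shape α, rate β) prior on the exponential rate λ, the posterior after n observations with total T = Σxᵢ is Gamma(α+n, β+T).
Posterior: Gamma(9.53+6, 2.49+2.9) = Gamma(15.53, 5.39).
Var = α/β² = 0.534557.

0.534557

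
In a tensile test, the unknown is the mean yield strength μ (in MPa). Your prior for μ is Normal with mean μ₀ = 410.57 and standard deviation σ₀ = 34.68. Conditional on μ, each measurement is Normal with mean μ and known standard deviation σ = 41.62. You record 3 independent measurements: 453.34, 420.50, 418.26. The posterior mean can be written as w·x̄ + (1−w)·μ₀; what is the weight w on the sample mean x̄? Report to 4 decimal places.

For Normal data with known variance σ², a Normal(μ₀, σ₀²) prior on μ is conjugate. Posterior precision = 1/σ₀² + n/σ²; posterior mean is the precision-weighted average of μ₀ and x̄.
σ₀² = 34.68² = 1202.7024, σ² = 41.62² = 1732.2244. Prior precision 1/σ₀² = 1/1202.7024; data precision n/σ² = 3/1732.2244.
w = (n/σ²)/(1/σ₀² + n/σ²) = n·σ₀²/(σ² + n·σ₀²) = 3·1202.7024/(1732.2244 + 3·1202.7024) = 3608.1072/5340.3316 = 0.6756.

0.6756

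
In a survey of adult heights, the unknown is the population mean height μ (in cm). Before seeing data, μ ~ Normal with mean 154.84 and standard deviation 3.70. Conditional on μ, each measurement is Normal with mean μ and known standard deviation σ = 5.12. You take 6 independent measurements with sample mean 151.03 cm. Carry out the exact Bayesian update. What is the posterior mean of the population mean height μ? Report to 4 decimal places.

151.9518

For Normal data with known variance σ², a Normal(μ₀, σ₀²) prior on μ is conjugate. Posterior precision = 1/σ₀² + n/σ²; posterior mean is the precision-weighted average of μ₀ and x̄.
n·x̄ = 6·151.03 = 906.18.
σ₀² = 3.70² = 13.69, σ² = 5.12² = 26.2144; σ² + n·σ₀² = 26.2144 + 6·13.69 = 108.3544.
Posterior mean = (μ₀/σ₀² + n·x̄/σ²)/(1/σ₀² + n/σ²) = (σ²·μ₀ + σ₀²·n·x̄)/(σ² + n·σ₀²) = (26.2144·154.84 + 13.69·906.18)/108.3544 = 16464.641896/108.3544 = 151.9518.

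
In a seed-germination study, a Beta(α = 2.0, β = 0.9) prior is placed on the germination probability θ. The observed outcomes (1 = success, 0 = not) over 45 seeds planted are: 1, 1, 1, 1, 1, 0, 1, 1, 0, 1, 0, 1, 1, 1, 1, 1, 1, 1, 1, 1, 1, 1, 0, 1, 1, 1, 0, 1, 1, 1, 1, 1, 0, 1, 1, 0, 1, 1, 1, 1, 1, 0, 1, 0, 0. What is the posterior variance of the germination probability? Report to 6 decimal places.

The Beta prior is conjugate to a Binomial/Bernoulli likelihood; the update adds successes to α and failures to β.
Posterior: Beta(α+k, β+n−k) = Beta(2.0+35, 0.9+10) = Beta(37.0, 10.9).
Var = αβ/((α+β)²(α+β+1)) = 37.0·10.9/(47.9²·48.9) = 0.003595.

0.003595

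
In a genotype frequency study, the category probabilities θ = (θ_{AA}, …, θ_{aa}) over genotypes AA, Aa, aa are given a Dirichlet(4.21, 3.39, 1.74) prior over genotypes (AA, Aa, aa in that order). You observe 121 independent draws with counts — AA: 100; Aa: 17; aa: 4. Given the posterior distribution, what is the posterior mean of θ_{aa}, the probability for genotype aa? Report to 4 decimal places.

0.0440

The Dirichlet prior is conjugate to the Multinomial likelihood: each posterior αⱼ = prior αⱼ + observed count nⱼ.
Posterior concentration: (104.21, 20.39, 5.74), total = 130.34.
E[θ_{aa}|data] = α_{aa}/Σα = 5.74/130.34 = 0.0440.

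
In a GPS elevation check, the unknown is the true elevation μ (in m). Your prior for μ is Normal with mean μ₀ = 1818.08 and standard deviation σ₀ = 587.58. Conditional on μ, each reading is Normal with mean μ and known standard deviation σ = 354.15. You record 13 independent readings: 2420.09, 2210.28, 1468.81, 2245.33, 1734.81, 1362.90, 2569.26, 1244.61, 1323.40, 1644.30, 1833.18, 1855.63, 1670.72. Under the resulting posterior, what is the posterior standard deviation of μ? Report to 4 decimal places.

For Normal data with known variance σ², a Normal(μ₀, σ₀²) prior on μ is conjugate. Posterior precision = 1/σ₀² + n/σ²; posterior mean is the precision-weighted average of μ₀ and x̄.
σ₀² = 587.58² = 345250.2564, σ² = 354.15² = 125422.2225; σ² + n·σ₀² = 125422.2225 + 13·345250.2564 = 4613675.5557.
Posterior precision = 1/σ₀² + n/σ² = 1/345250.2564 + 13/125422.2225 = (σ² + n·σ₀²)/(σ₀²σ²) = 4613675.5557/(345250.2564·125422.2225); posterior variance σₙ² = σ₀²σ²/(σ² + n·σ₀²) = 345250.2564·125422.2225/4613675.5557 = 9385.587251.
Posterior SD = √σₙ² = √(345250.2564·125422.2225/4613675.5557) = 96.8792.

96.8792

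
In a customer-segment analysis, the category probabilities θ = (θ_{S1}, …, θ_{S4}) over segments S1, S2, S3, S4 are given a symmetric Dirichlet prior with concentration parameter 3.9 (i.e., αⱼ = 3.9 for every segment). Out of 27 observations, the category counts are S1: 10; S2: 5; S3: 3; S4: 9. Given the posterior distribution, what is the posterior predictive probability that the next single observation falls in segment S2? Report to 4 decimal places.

0.2089

The Dirichlet prior is conjugate to the Multinomial likelihood: each posterior αⱼ = prior αⱼ + observed count nⱼ.
Posterior concentration: (13.9, 8.9, 6.9, 12.9), total = 42.6.
P(next = S2 | data) = α_{S2}/Σα = 0.2089.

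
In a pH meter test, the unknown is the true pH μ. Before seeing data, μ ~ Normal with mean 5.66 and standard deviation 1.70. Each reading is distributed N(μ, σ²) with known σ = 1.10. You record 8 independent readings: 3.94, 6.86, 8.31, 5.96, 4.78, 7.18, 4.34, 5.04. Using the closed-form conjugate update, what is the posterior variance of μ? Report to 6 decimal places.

For Normal data with known variance σ², a Normal(μ₀, σ₀²) prior on μ is conjugate. Posterior precision = 1/σ₀² + n/σ²; posterior mean is the precision-weighted average of μ₀ and x̄.
σ₀² = 1.70² = 2.89, σ² = 1.10² = 1.21; σ² + n·σ₀² = 1.21 + 8·2.89 = 24.33.
Posterior precision = 1/σ₀² + n/σ² = 1/2.89 + 8/1.21 = (σ² + n·σ₀²)/(σ₀²σ²) = 24.33/(2.89·1.21); posterior variance σₙ² = σ₀²σ²/(σ² + n·σ₀²) = 2.89·1.21/24.33 = 0.143728.

0.143728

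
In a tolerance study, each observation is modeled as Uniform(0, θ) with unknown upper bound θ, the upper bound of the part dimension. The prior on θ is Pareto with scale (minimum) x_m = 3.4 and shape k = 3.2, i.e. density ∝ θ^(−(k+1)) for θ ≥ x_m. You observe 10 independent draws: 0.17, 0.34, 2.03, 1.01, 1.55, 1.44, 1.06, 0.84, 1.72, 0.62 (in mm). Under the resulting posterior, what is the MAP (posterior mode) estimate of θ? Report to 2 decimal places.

A Pareto(scale x_m, shape k) prior on the upper bound θ of Uniform(0, θ) is conjugate: posterior is Pareto(max(x_m, max xᵢ), k + n).
Sample maximum = 2.03; prior scale x_m = 3.4 → posterior scale = max = 3.40.
Posterior shape = 3.2 + 10 = 13.2.
The Pareto density is decreasing on [x_m, ∞), so the mode is x_m = 3.40.

3.40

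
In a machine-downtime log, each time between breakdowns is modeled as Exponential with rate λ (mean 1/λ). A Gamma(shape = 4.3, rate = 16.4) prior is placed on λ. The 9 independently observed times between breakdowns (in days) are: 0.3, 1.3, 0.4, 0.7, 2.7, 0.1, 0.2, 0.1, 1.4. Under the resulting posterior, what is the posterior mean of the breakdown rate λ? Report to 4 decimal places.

0.5636

With a Gamma(shape α, rate β) prior on the exponential rate λ, the posterior after n observations with total T = Σxᵢ is Gamma(α+n, β+T).
Sum of observations T = 7.2 days; n = 9.
Posterior: Gamma(4.3+9, 16.4+7.2) = Gamma(13.3, 23.6).
Posterior mean of λ = α/β = 13.3/23.6 = 0.5636.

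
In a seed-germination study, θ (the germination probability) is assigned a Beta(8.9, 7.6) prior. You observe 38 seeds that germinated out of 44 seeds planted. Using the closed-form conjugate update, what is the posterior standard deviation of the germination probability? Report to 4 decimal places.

The Beta prior is conjugate to a Binomial/Bernoulli likelihood; the update adds successes to α and failures to β.
Posterior: Beta(α+k, β+n−k) = Beta(8.9+38, 7.6+6) = Beta(46.9, 13.6).
Var = αβ/((α+β)²(α+β+1)) = 46.9·13.6/(60.5²·61.5) = 0.00283352; SD = √0.00283352 = 0.0532.

0.0532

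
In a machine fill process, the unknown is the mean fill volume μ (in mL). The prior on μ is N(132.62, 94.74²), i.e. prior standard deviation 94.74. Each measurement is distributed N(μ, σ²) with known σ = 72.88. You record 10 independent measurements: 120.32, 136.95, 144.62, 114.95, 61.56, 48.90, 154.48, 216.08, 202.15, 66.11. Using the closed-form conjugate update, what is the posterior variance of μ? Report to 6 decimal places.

501.473921

For Normal data with known variance σ², a Normal(μ₀, σ₀²) prior on μ is conjugate. Posterior precision = 1/σ₀² + n/σ²; posterior mean is the precision-weighted average of μ₀ and x̄.
σ₀² = 94.74² = 8975.6676, σ² = 72.88² = 5311.4944; σ² + n·σ₀² = 5311.4944 + 10·8975.6676 = 95068.1704.
Posterior precision = 1/σ₀² + n/σ² = 1/8975.6676 + 10/5311.4944 = (σ² + n·σ₀²)/(σ₀²σ²) = 95068.1704/(8975.6676·5311.4944); posterior variance σₙ² = σ₀²σ²/(σ² + n·σ₀²) = 8975.6676·5311.4944/95068.1704 = 501.473921.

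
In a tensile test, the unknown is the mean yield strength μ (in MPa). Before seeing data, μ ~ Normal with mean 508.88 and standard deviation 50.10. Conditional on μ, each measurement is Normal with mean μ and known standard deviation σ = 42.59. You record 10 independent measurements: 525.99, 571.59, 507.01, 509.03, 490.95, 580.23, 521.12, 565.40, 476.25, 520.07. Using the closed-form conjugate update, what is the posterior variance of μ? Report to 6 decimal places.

For Normal data with known variance σ², a Normal(μ₀, σ₀²) prior on μ is conjugate. Posterior precision = 1/σ₀² + n/σ²; posterior mean is the precision-weighted average of μ₀ and x̄.
σ₀² = 50.10² = 2510.01, σ² = 42.59² = 1813.9081; σ² + n·σ₀² = 1813.9081 + 10·2510.01 = 26914.0081.
Posterior precision = 1/σ₀² + n/σ² = 1/2510.01 + 10/1813.9081 = (σ² + n·σ₀²)/(σ₀²σ²) = 26914.0081/(2510.01·1813.9081); posterior variance σₙ² = σ₀²σ²/(σ² + n·σ₀²) = 2510.01·1813.9081/26914.0081 = 169.165717.

169.165717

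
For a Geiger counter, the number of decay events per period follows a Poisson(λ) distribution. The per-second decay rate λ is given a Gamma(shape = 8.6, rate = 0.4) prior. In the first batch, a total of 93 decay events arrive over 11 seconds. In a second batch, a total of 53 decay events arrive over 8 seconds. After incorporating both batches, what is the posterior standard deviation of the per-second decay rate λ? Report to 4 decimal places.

0.6409

With a Gamma(shape α, rate β) prior, the Poisson likelihood is conjugate: the posterior is Gamma(α + ΣXᵢ, β + n).
After batch 1: Gamma(α+S, β+n) = Gamma(8.6+93, 0.4+11) = Gamma(101.6, 11.4).
After batch 2: Gamma(α+S, β+n) = Gamma(101.6+53, 11.4+8) = Gamma(154.6, 19.4).
SD = √α/β = √154.6/19.4 = 0.6409.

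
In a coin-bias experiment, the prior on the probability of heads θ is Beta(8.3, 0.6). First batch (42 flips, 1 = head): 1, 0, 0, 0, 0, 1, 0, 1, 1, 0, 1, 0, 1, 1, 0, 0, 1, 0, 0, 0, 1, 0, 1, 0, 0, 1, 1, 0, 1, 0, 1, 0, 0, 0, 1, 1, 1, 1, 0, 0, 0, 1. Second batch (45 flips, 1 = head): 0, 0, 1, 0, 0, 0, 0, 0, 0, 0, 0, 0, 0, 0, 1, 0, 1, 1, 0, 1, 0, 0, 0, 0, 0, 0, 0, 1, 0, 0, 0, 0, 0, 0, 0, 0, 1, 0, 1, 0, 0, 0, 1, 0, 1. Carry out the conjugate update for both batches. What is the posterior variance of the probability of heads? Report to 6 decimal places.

The Beta prior is conjugate to a Binomial/Bernoulli likelihood; the update adds successes to α and failures to β.
After batch 1: Beta(8.3+19, 0.6+23) = Beta(27.3, 23.6).
After batch 2: Beta(27.3+10, 23.6+35) = Beta(37.3, 58.6).
Var = αβ/((α+β)²(α+β+1)) = 37.3·58.6/(95.9²·96.9) = 0.002453.

0.002453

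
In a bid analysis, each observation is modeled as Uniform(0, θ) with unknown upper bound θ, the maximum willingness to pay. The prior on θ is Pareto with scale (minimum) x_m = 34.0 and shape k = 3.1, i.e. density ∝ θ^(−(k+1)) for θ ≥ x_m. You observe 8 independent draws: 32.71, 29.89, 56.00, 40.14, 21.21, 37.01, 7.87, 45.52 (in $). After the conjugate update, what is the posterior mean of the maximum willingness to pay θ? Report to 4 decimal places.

A Pareto(scale x_m, shape k) prior on the upper bound θ of Uniform(0, θ) is conjugate: posterior is Pareto(max(x_m, max xᵢ), k + n).
Sample maximum = 56.00; prior scale x_m = 34.0 → posterior scale = max = 56.00.
Posterior shape = 3.1 + 8 = 11.1.
E[θ|data] = k·x_m/(k−1) = 11.1·56.00/10.1 = 61.5446.

61.5446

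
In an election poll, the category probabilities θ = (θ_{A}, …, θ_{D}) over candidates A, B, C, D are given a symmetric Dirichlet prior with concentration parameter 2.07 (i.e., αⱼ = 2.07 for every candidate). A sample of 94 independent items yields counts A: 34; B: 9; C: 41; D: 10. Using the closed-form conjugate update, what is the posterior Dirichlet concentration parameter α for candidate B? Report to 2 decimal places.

11.07

The Dirichlet prior is conjugate to the Multinomial likelihood: each posterior αⱼ = prior αⱼ + observed count nⱼ.
Posterior concentration: (36.07, 11.07, 43.07, 12.07), total = 102.28.
α_{B} = 2.07 + 9 = 11.07.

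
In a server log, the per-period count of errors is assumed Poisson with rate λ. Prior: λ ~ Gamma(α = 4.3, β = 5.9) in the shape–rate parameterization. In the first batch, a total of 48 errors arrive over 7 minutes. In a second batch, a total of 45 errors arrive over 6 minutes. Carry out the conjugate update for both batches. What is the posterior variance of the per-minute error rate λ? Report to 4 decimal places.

With a Gamma(shape α, rate β) prior, the Poisson likelihood is conjugate: the posterior is Gamma(α + ΣXᵢ, β + n).
After batch 1: Gamma(α+S, β+n) = Gamma(4.3+48, 5.9+7) = Gamma(52.3, 12.9).
After batch 2: Gamma(α+S, β+n) = Gamma(52.3+45, 12.9+6) = Gamma(97.3, 18.9).
Var = α/β² = 97.3/18.9² = 0.2724.

0.2724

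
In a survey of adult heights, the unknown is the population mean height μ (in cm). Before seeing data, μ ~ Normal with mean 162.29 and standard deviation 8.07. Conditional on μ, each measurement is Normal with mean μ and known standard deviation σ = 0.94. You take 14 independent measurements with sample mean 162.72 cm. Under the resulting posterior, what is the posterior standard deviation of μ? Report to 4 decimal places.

For Normal data with known variance σ², a Normal(μ₀, σ₀²) prior on μ is conjugate. Posterior precision = 1/σ₀² + n/σ²; posterior mean is the precision-weighted average of μ₀ and x̄.
σ₀² = 8.07² = 65.1249, σ² = 0.94² = 0.8836; σ² + n·σ₀² = 0.8836 + 14·65.1249 = 912.6322.
Posterior precision = 1/σ₀² + n/σ² = 1/65.1249 + 14/0.8836 = (σ² + n·σ₀²)/(σ₀²σ²) = 912.6322/(65.1249·0.8836); posterior variance σₙ² = σ₀²σ²/(σ² + n·σ₀²) = 65.1249·0.8836/912.6322 = 0.063053.
Posterior SD = √σₙ² = √(65.1249·0.8836/912.6322) = 0.2511.

0.2511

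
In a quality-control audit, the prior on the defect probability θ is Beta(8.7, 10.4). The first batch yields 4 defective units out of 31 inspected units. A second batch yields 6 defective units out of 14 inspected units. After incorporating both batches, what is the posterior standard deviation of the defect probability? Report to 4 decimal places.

0.0563

The Beta prior is conjugate to a Binomial/Bernoulli likelihood; the update adds successes to α and failures to β.
After batch 1: Beta(8.7+4, 10.4+27) = Beta(12.7, 37.4).
After batch 2: Beta(12.7+6, 37.4+8) = Beta(18.7, 45.4).
Var = αβ/((α+β)²(α+β+1)) = 18.7·45.4/(64.1²·65.1) = 0.00317395; SD = √0.00317395 = 0.0563.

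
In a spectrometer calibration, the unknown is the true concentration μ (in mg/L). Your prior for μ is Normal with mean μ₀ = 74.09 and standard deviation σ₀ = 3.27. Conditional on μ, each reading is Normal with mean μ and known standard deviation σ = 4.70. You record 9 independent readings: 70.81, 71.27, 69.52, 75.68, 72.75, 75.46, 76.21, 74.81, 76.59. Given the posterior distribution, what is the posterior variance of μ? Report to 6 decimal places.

For Normal data with known variance σ², a Normal(μ₀, σ₀²) prior on μ is conjugate. Posterior precision = 1/σ₀² + n/σ²; posterior mean is the precision-weighted average of μ₀ and x̄.
σ₀² = 3.27² = 10.6929, σ² = 4.70² = 22.09; σ² + n·σ₀² = 22.09 + 9·10.6929 = 118.3261.
Posterior precision = 1/σ₀² + n/σ² = 1/10.6929 + 9/22.09 = (σ² + n·σ₀²)/(σ₀²σ²) = 118.3261/(10.6929·22.09); posterior variance σₙ² = σ₀²σ²/(σ² + n·σ₀²) = 10.6929·22.09/118.3261 = 1.996230.

1.996230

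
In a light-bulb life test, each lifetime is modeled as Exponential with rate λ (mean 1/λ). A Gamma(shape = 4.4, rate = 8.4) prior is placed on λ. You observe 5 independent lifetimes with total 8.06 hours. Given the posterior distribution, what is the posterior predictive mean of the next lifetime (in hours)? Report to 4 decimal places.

With a Gamma(shape α, rate β) prior on the exponential rate λ, the posterior after n observations with total T = Σxᵢ is Gamma(α+n, β+T).
Posterior: Gamma(4.4+5, 8.4+8.06) = Gamma(9.4, 16.46).
The predictive distribution for the next observation is Lomax; its mean is β/(α−1) = 16.46/8.4 = 1.9595.

1.9595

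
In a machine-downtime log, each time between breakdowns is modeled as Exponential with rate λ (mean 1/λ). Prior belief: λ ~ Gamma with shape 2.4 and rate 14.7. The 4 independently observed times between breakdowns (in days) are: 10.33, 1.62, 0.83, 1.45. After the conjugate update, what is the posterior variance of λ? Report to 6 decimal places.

0.007647

With a Gamma(shape α, rate β) prior on the exponential rate λ, the posterior after n observations with total T = Σxᵢ is Gamma(α+n, β+T).
Sum of observations T = 14.23 days; n = 4.
Posterior: Gamma(2.4+4, 14.7+14.23) = Gamma(6.4, 28.93).
Var = α/β² = 0.007647.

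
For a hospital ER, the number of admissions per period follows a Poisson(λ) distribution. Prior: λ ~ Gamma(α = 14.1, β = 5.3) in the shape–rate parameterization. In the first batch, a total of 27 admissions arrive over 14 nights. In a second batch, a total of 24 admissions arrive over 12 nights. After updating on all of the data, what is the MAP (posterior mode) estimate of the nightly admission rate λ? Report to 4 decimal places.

2.0479

With a Gamma(shape α, rate β) prior, the Poisson likelihood is conjugate: the posterior is Gamma(α + ΣXᵢ, β + n).
After batch 1: Gamma(α+S, β+n) = Gamma(14.1+27, 5.3+14) = Gamma(41.1, 19.3).
After batch 2: Gamma(α+S, β+n) = Gamma(41.1+24, 19.3+12) = Gamma(65.1, 31.3).
Mode of Gamma(α,β) for α≥1 is (α−1)/β = 64.1/31.3 = 2.0479.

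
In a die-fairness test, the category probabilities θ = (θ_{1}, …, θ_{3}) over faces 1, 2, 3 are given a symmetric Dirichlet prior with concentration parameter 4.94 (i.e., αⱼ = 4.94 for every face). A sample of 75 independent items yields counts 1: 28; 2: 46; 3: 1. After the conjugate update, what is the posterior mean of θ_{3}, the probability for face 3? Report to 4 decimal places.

0.0661

The Dirichlet prior is conjugate to the Multinomial likelihood: each posterior αⱼ = prior αⱼ + observed count nⱼ.
Posterior concentration: (32.94, 50.94, 5.94), total = 89.82.
E[θ_{3}|data] = α_{3}/Σα = 5.94/89.82 = 0.0661.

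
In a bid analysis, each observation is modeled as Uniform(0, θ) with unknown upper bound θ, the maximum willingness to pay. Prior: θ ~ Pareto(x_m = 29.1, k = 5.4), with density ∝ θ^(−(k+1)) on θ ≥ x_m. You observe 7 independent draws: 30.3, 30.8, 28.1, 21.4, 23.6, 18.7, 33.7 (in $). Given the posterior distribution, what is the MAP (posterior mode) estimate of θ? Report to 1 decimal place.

33.7

A Pareto(scale x_m, shape k) prior on the upper bound θ of Uniform(0, θ) is conjugate: posterior is Pareto(max(x_m, max xᵢ), k + n).
Sample maximum = 33.7; prior scale x_m = 29.1 → posterior scale = max = 33.7.
Posterior shape = 5.4 + 7 = 12.4.
The Pareto density is decreasing on [x_m, ∞), so the mode is x_m = 33.7.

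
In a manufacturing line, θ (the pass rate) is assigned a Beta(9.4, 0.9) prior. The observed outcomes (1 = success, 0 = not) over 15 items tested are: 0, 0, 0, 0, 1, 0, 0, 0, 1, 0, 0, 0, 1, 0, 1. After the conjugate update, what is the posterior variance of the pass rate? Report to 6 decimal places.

The Beta prior is conjugate to a Binomial/Bernoulli likelihood; the update adds successes to α and failures to β.
Posterior: Beta(α+k, β+n−k) = Beta(9.4+4, 0.9+11) = Beta(13.4, 11.9).
Var = αβ/((α+β)²(α+β+1)) = 13.4·11.9/(25.3²·26.3) = 0.009472.

0.009472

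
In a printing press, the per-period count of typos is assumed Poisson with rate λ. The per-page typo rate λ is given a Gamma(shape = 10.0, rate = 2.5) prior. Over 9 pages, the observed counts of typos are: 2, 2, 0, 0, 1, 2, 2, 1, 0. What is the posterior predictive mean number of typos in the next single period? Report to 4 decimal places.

With a Gamma(shape α, rate β) prior, the Poisson likelihood is conjugate: the posterior is Gamma(α + ΣXᵢ, β + n).
Sum of counts S = 10 over n = 9 pages.
Posterior: Gamma(α+S, β+n) = Gamma(10.0+10, 2.5+9) = Gamma(20.0, 11.5).
The predictive distribution for one future period is NegBinom with mean α/β = 1.7391.

1.7391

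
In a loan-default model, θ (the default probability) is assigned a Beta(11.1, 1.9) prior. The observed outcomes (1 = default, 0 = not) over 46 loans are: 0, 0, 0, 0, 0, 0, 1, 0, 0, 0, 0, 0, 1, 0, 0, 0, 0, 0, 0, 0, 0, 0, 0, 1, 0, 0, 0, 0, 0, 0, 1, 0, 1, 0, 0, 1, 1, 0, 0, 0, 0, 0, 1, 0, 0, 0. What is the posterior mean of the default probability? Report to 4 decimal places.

The Beta prior is conjugate to a Binomial/Bernoulli likelihood; the update adds successes to α and failures to β.
Posterior: Beta(α+k, β+n−k) = Beta(11.1+8, 1.9+38) = Beta(19.1, 39.9).
Posterior mean = α/(α+β) = 19.1/59.0 = 0.3237.

0.3237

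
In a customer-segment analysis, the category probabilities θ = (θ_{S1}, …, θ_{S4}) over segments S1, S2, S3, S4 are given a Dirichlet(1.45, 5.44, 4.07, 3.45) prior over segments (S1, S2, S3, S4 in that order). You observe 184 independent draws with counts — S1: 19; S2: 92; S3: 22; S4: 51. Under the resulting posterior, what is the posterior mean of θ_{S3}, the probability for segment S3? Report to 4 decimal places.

0.1314

The Dirichlet prior is conjugate to the Multinomial likelihood: each posterior αⱼ = prior αⱼ + observed count nⱼ.
Posterior concentration: (20.45, 97.44, 26.07, 54.45), total = 198.41.
E[θ_{S3}|data] = α_{S3}/Σα = 26.07/198.41 = 0.1314.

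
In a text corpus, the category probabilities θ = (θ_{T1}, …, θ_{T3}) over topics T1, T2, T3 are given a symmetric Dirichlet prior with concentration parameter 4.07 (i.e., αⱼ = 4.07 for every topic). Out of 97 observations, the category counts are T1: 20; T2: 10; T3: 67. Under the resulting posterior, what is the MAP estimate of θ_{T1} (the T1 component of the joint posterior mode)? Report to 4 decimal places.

0.2172

The Dirichlet prior is conjugate to the Multinomial likelihood: each posterior αⱼ = prior αⱼ + observed count nⱼ.
Posterior concentration: (24.07, 14.07, 71.07), total = 109.21.
Joint mode component: (α_{T1}−1)/(Σα−K) = 23.07/106.21 = 0.2172.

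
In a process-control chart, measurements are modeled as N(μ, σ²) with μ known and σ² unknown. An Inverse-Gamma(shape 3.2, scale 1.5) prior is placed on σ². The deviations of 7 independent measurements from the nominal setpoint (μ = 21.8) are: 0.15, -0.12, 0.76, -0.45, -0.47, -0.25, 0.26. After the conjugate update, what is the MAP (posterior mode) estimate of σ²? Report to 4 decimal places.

With known mean μ and an Inverse-Gamma(α, β) prior on σ², the Normal likelihood is conjugate: posterior is Inv-Gamma(α + n/2, β + Σ(xᵢ−μ)²/2).
Σ(xᵢ−μ)² = (0.15)² + (-0.12)² + (0.76)² + (-0.45)² + (-0.47)² + (-0.25)² + (0.26)² = 1.1680.
Posterior: Inv-Gamma(3.2 + 7/2, 1.5 + 1.1680/2) = Inv-Gamma(6.70, 2.08400).
Mode = β/(α+1) = 2.08400/7.70 = 0.2706.

0.2706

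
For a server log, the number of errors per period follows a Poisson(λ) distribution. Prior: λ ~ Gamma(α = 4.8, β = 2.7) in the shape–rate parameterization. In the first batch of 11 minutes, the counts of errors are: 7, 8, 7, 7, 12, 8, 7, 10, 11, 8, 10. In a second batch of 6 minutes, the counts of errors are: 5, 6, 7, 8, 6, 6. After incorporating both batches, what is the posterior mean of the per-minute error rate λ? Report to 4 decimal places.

With a Gamma(shape α, rate β) prior, the Poisson likelihood is conjugate: the posterior is Gamma(α + ΣXᵢ, β + n).
Batch 1: sum of counts S = 95 over n = 11 minutes.
After batch 1: Gamma(α+S, β+n) = Gamma(4.8+95, 2.7+11) = Gamma(99.8, 13.7).
Batch 2: sum of counts S = 38 over n = 6 minutes.
After batch 2: Gamma(α+S, β+n) = Gamma(99.8+38, 13.7+6) = Gamma(137.8, 19.7).
Posterior mean = α/β = 137.8/19.7 = 6.9949.

6.9949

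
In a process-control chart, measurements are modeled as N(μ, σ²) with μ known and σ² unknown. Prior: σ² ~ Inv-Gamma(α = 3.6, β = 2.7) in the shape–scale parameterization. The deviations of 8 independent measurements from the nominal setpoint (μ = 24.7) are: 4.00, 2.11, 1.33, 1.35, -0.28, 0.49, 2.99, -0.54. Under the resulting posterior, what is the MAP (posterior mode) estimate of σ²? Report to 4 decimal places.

2.2671

With known mean μ and an Inverse-Gamma(α, β) prior on σ², the Normal likelihood is conjugate: posterior is Inv-Gamma(α + n/2, β + Σ(xᵢ−μ)²/2).
Σ(xᵢ−μ)² = (4.00)² + (2.11)² + (1.33)² + (1.35)² + (-0.28)² + (0.49)² + (2.99)² + (-0.54)² = 33.5937.
Posterior: Inv-Gamma(3.6 + 8/2, 2.7 + 33.5937/2) = Inv-Gamma(7.60, 19.49685).
Mode = β/(α+1) = 19.49685/8.60 = 2.2671.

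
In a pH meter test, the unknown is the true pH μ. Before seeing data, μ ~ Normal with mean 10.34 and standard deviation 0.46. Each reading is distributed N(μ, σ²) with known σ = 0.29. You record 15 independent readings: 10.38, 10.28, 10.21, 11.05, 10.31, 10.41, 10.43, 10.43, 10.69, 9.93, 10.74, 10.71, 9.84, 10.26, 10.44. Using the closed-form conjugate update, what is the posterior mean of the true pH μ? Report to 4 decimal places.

10.4056

For Normal data with known variance σ², a Normal(μ₀, σ₀²) prior on μ is conjugate. Posterior precision = 1/σ₀² + n/σ²; posterior mean is the precision-weighted average of μ₀ and x̄.
Σxᵢ = 10.38 + 10.28 + 10.21 + 11.05 + 10.31 + 10.41 + 10.43 + 10.43 + 10.69 + 9.93 + 10.74 + 10.71 + 9.84 + 10.26 + 10.44 = 156.11, so n·x̄ = 156.11.
σ₀² = 0.46² = 0.2116, σ² = 0.29² = 0.0841; σ² + n·σ₀² = 0.0841 + 15·0.2116 = 3.2581.
Posterior mean = (μ₀/σ₀² + n·x̄/σ²)/(1/σ₀² + n/σ²) = (σ²·μ₀ + σ₀²·n·x̄)/(σ² + n·σ₀²) = (0.0841·10.34 + 0.2116·156.11)/3.2581 = 33.90247/3.2581 = 10.4056.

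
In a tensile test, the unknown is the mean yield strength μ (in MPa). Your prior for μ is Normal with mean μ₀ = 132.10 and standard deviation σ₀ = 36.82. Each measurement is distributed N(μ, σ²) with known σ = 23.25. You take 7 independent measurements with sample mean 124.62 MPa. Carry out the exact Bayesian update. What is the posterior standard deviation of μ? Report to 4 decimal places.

8.5476

For Normal data with known variance σ², a Normal(μ₀, σ₀²) prior on μ is conjugate. Posterior precision = 1/σ₀² + n/σ²; posterior mean is the precision-weighted average of μ₀ and x̄.
σ₀² = 36.82² = 1355.7124, σ² = 23.25² = 540.5625; σ² + n·σ₀² = 540.5625 + 7·1355.7124 = 10030.5493.
Posterior precision = 1/σ₀² + n/σ² = 1/1355.7124 + 7/540.5625 = (σ² + n·σ₀²)/(σ₀²σ²) = 10030.5493/(1355.7124·540.5625); posterior variance σₙ² = σ₀²σ²/(σ² + n·σ₀²) = 1355.7124·540.5625/10030.5493 = 73.061531.
Posterior SD = √σₙ² = √(1355.7124·540.5625/10030.5493) = 8.5476.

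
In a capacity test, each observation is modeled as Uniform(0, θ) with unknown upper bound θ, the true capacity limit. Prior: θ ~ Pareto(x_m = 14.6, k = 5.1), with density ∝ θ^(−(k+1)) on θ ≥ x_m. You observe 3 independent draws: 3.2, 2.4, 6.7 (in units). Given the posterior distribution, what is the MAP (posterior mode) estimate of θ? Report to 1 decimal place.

14.6

A Pareto(scale x_m, shape k) prior on the upper bound θ of Uniform(0, θ) is conjugate: posterior is Pareto(max(x_m, max xᵢ), k + n).
Sample maximum = 6.7; prior scale x_m = 14.6 → posterior scale = max = 14.6.
Posterior shape = 5.1 + 3 = 8.1.
The Pareto density is decreasing on [x_m, ∞), so the mode is x_m = 14.6.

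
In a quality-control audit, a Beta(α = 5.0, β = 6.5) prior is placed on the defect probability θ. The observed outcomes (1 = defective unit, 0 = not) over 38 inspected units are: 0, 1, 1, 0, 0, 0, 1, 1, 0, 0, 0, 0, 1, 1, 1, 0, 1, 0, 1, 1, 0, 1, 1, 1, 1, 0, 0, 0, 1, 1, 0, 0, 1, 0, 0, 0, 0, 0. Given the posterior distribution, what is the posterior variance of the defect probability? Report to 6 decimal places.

The Beta prior is conjugate to a Binomial/Bernoulli likelihood; the update adds successes to α and failures to β.
Posterior: Beta(α+k, β+n−k) = Beta(5.0+17, 6.5+21) = Beta(22.0, 27.5).
Var = αβ/((α+β)²(α+β+1)) = 22.0·27.5/(49.5²·50.5) = 0.004889.

0.004889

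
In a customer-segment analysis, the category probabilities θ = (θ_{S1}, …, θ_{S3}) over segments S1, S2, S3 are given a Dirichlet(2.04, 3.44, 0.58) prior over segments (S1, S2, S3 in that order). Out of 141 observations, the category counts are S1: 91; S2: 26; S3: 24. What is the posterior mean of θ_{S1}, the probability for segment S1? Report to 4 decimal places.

The Dirichlet prior is conjugate to the Multinomial likelihood: each posterior αⱼ = prior αⱼ + observed count nⱼ.
Posterior concentration: (93.04, 29.44, 24.58), total = 147.06.
E[θ_{S1}|data] = α_{S1}/Σα = 93.04/147.06 = 0.6327.

0.6327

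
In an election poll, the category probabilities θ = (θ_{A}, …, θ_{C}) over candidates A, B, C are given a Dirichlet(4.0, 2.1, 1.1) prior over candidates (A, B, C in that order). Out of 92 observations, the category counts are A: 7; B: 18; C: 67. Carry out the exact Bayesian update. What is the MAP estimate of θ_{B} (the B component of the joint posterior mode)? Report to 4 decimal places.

0.1985

The Dirichlet prior is conjugate to the Multinomial likelihood: each posterior αⱼ = prior αⱼ + observed count nⱼ.
Posterior concentration: (11.0, 20.1, 68.1), total = 99.2.
Joint mode component: (α_{B}−1)/(Σα−K) = 19.1/96.2 = 0.1985.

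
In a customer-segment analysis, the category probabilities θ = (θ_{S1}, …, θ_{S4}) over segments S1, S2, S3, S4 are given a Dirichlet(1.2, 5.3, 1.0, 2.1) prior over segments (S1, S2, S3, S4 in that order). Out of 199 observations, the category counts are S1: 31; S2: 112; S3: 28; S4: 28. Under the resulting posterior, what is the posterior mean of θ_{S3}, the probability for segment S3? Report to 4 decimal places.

0.1390

The Dirichlet prior is conjugate to the Multinomial likelihood: each posterior αⱼ = prior αⱼ + observed count nⱼ.
Posterior concentration: (32.2, 117.3, 29.0, 30.1), total = 208.6.
E[θ_{S3}|data] = α_{S3}/Σα = 29.0/208.6 = 0.1390.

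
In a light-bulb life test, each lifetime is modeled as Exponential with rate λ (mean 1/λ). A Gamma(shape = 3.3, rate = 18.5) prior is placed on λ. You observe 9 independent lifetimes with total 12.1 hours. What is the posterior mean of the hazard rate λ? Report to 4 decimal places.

With a Gamma(shape α, rate β) prior on the exponential rate λ, the posterior after n observations with total T = Σxᵢ is Gamma(α+n, β+T).
Posterior: Gamma(3.3+9, 18.5+12.1) = Gamma(12.3, 30.6).
Posterior mean of λ = α/β = 12.3/30.6 = 0.4020.

0.4020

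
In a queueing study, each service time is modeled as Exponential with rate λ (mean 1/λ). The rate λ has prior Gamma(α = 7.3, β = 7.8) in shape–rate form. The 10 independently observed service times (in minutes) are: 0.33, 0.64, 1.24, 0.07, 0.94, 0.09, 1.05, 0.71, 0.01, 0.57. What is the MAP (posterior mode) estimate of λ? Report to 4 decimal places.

1.2119

With a Gamma(shape α, rate β) prior on the exponential rate λ, the posterior after n observations with total T = Σxᵢ is Gamma(α+n, β+T).
Sum of observations T = 5.65 minutes; n = 10.
Posterior: Gamma(7.3+10, 7.8+5.65) = Gamma(17.3, 13.45).
Mode = (α−1)/β = 1.2119.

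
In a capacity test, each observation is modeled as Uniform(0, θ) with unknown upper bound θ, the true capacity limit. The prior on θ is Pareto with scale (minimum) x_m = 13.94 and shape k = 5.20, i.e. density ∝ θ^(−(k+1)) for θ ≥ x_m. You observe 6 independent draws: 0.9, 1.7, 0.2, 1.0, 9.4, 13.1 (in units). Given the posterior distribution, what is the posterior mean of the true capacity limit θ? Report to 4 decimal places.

A Pareto(scale x_m, shape k) prior on the upper bound θ of Uniform(0, θ) is conjugate: posterior is Pareto(max(x_m, max xᵢ), k + n).
Sample maximum = 13.1; prior scale x_m = 13.94 → posterior scale = max = 13.94.
Posterior shape = 5.20 + 6 = 11.20.
E[θ|data] = k·x_m/(k−1) = 11.20·13.94/10.20 = 15.3067.

15.3067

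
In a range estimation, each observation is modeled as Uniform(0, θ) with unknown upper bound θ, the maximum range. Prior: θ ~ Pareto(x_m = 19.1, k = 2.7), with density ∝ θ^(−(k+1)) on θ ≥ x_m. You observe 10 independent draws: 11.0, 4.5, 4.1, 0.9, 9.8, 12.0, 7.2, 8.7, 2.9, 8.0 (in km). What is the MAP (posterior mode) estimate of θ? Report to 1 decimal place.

19.1

A Pareto(scale x_m, shape k) prior on the upper bound θ of Uniform(0, θ) is conjugate: posterior is Pareto(max(x_m, max xᵢ), k + n).
Sample maximum = 12.0; prior scale x_m = 19.1 → posterior scale = max = 19.1.
Posterior shape = 2.7 + 10 = 12.7.
The Pareto density is decreasing on [x_m, ∞), so the mode is x_m = 19.1.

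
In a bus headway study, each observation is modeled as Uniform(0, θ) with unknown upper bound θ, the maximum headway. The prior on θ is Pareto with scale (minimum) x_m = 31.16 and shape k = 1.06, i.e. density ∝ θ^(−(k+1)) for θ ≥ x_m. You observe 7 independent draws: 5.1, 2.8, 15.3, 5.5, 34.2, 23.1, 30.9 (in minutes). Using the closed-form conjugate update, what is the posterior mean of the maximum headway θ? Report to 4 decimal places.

A Pareto(scale x_m, shape k) prior on the upper bound θ of Uniform(0, θ) is conjugate: posterior is Pareto(max(x_m, max xᵢ), k + n).
Sample maximum = 34.2; prior scale x_m = 31.16 → posterior scale = max = 34.20.
Posterior shape = 1.06 + 7 = 8.06.
E[θ|data] = k·x_m/(k−1) = 8.06·34.20/7.06 = 39.0442.

39.0442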